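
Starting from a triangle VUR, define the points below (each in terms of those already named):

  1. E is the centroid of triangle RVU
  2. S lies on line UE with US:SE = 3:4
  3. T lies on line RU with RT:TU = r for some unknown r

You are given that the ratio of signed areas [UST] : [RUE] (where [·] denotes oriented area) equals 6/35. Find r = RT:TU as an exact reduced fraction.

Work in coordinates with V = (0, 0), U = (1, 0), R = (0, 1).
1. E is the centroid of triangle RVU ⇒ E = (1/3, 1/3)
2. S lies on line UE with US:SE = 3:4 ⇒ S = (5/7, 1/7)
3. With RT:TU = r, write λ = r/(r+1) so T = R + λ·(U−R); T is affine-linear in λ
Every point depending on T is an affine combination of T and λ-independent points, so each such coordinate is linear in λ; the λ² term in each signed area is a multiple of (U−R)×(U−R) = 0, so 2·[UST] and 2·[RUE] are each linear in λ. Evaluating at λ=0 and λ=1:
  2·[UST] = 1/7·λ − 1/7,   2·[RUE] = -1/3
So [UST]:[RUE] = (1/7·λ − 1/7) / (-1/3). Setting this equal to 6/35:
  1/7·λ − 1/7 = 6/35·(-1/3)  ⇒  λ = 3/5
Then r = λ/(1−λ) = (3/5)/(2/5) = 3/2. Check: with r = 3/2, T = (3/5, 2/5) and [UST]:[RUE] = 6/35 as required.

r = 3/2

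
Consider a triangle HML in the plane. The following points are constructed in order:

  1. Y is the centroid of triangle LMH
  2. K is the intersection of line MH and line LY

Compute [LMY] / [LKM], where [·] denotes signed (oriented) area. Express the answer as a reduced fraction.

[LMY]:[LKM] = -2/3

Work in coordinates with H = (0, 0), M = (1, 0), L = (0, 1).
1. Y is the centroid of triangle LMH ⇒ Y = (1/3, 1/3)
2. K is the intersection of line MH and line LY ⇒ K = (1/2, 0)
2·[LMY] = -1/3, 2·[LKM] = 1/2
[LMY]:[LKM] = -1/3:1/2 = -2/3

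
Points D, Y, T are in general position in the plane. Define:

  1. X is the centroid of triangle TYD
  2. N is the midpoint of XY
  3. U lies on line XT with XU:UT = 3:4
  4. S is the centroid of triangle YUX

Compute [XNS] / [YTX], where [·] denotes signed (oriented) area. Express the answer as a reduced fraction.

Choose coordinates D = (0, 0), Y = (1, 0), T = (0, 1).
1. X is the centroid of triangle TYD ⇒ X = (1/3, 1/3)
2. N is the midpoint of XY ⇒ N = (2/3, 1/6)
3. U lies on line XT with XU:UT = 3:4 ⇒ U = (4/21, 13/21)
4. S is the centroid of triangle YUX ⇒ S = (32/63, 20/63)
2·[XNS] = 1/42, 2·[YTX] = 1/3
[XNS]:[YTX] = 1/42:1/3 = 1/14

[XNS]:[YTX] = 1/14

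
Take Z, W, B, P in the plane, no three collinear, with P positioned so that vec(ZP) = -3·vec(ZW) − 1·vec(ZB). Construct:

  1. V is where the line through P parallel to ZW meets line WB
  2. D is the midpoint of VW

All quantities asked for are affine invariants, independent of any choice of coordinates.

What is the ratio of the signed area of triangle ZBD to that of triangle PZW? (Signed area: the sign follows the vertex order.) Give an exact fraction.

[ZBD]:[PZW] = 3/2

Choose coordinates Z = (0, 0), W = (1, 0), B = (0, 1), P = (-3, -1).
1. V is where the line through P parallel to ZW meets line WB ⇒ V = (2, -1)
2. D is the midpoint of VW ⇒ D = (3/2, -1/2)
2·[ZBD] = -3/2, 2·[PZW] = -1
[ZBD]:[PZW] = -3/2:-1 = 3/2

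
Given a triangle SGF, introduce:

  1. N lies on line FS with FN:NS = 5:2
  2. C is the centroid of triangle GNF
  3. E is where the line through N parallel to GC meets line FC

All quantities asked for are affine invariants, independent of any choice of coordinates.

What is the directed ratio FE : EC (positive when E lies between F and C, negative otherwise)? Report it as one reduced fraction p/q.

Set S = (0, 0), G = (1, 0), F = (0, 1); any affine frame gives the same invariant.
1. N lies on line FS with FN:NS = 5:2 ⇒ N = (0, 2/7)
2. C is the centroid of triangle GNF ⇒ C = (1/3, 3/7)
3. E is where the line through N parallel to GC meets line FC ⇒ E = (2/3, -1/7)
E = F + t·(C−F) with t = 2, so FE:EC = t:(1−t) = 2:-1

FE:EC = -2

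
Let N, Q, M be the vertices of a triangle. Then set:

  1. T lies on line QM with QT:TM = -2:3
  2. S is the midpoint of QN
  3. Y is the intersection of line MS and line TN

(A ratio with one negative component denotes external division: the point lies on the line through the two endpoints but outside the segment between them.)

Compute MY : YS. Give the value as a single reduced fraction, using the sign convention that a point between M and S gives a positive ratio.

Choose coordinates N = (0, 0), Q = (1, 0), M = (0, 1).
1. T lies on line QM with QT:TM = -2:3 ⇒ T = (3, -2)
2. S is the midpoint of QN ⇒ S = (1/2, 0)
3. Y is the intersection of line MS and line TN ⇒ Y = (3/4, -1/2)
Y = M + t·(S−M) with t = 3/2, so MY:YS = t:(1−t) = 3/2:-1/2

MY:YS = -3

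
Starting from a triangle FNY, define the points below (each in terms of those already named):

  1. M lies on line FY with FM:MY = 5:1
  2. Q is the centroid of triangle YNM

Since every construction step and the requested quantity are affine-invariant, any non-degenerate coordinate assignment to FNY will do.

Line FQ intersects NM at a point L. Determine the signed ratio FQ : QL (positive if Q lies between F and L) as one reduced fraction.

FQ:QL = -16

Assign F = (0, 0), N = (1, 0), Y = (0, 1) — the answer is frame-independent, so this choice is without loss of generality.
1. M lies on line FY with FM:MY = 5:1 ⇒ M = (0, 5/6)
2. Q is the centroid of triangle YNM ⇒ Q = (1/3, 11/18)
line FQ meets NM at L = (5/16, 55/96)
Q = F + t·(L−F) with t = 16/15, so FQ:QL = 16/15:-1/15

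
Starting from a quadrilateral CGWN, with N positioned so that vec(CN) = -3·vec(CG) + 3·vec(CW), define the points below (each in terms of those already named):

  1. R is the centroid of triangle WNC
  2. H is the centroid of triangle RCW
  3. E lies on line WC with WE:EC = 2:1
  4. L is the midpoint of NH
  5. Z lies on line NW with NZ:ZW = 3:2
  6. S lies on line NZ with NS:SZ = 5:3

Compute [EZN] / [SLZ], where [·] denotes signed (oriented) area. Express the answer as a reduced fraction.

Work in coordinates with C = (0, 0), G = (1, 0), W = (0, 1), N = (-3, 3).
1. R is the centroid of triangle WNC ⇒ R = (-1, 4/3)
2. H is the centroid of triangle RCW ⇒ H = (-1/3, 7/9)
3. E lies on line WC with WE:EC = 2:1 ⇒ E = (0, 1/3)
4. L is the midpoint of NH ⇒ L = (-5/3, 17/9)
5. Z lies on line NW with NZ:ZW = 3:2 ⇒ Z = (-6/5, 9/5)
6. S lies on line NZ with NS:SZ = 5:3 ⇒ S = (-15/8, 9/4)
2·[EZN] = 6/5, 2·[SLZ] = 3/20
[EZN]:[SLZ] = 6/5:3/20 = 8

[EZN]:[SLZ] = 8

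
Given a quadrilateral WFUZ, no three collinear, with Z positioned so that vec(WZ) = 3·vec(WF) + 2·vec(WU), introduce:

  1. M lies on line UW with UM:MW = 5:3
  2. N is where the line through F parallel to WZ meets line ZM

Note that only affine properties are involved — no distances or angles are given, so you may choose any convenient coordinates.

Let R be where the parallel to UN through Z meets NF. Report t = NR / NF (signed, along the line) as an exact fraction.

Set W = (0, 0), F = (1, 0), U = (0, 1), Z = (3, 2); any affine frame gives the same invariant.
1. M lies on line UW with UM:MW = 5:3 ⇒ M = (0, 3/8)
2. N is where the line through F parallel to WZ meets line ZM ⇒ N = (25/3, 44/9)
through Z parallel to UN: direction (25/3, 35/9); meets NF at R = (19/3, 32/9)
R = N + t·(F−N) with t = 3/11

t = 3/11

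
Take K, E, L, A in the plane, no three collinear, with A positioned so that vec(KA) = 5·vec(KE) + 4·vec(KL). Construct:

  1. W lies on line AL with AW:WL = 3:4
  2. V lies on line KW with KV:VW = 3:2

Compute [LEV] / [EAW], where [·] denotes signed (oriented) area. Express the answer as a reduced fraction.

Set K = (0, 0), E = (1, 0), L = (0, 1), A = (5, 4); any affine frame gives the same invariant.
1. W lies on line AL with AW:WL = 3:4 ⇒ W = (20/7, 19/7)
2. V lies on line KW with KV:VW = 3:2 ⇒ V = (12/7, 57/35)
2·[LEV] = 82/35, 2·[EAW] = 24/7
[LEV]:[EAW] = 82/35:24/7 = 41/60

[LEV]:[EAW] = 41/60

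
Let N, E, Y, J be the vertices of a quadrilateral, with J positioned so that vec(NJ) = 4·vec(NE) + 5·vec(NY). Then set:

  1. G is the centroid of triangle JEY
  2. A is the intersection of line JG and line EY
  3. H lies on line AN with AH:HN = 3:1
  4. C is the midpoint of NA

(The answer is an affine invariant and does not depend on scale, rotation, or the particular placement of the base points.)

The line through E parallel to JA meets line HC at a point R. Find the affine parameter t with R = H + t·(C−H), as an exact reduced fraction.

Choose coordinates N = (0, 0), E = (1, 0), Y = (0, 1), J = (4, 5).
1. G is the centroid of triangle JEY ⇒ G = (5/3, 2)
2. A is the intersection of line JG and line EY ⇒ A = (1/2, 1/2)
3. H lies on line AN with AH:HN = 3:1 ⇒ H = (1/8, 1/8)
4. C is the midpoint of NA ⇒ C = (1/4, 1/4)
through E parallel to JA: direction (-7/2, -9/2); meets HC at R = (9/2, 9/2)
R = H + t·(C−H) with t = 35

t = 35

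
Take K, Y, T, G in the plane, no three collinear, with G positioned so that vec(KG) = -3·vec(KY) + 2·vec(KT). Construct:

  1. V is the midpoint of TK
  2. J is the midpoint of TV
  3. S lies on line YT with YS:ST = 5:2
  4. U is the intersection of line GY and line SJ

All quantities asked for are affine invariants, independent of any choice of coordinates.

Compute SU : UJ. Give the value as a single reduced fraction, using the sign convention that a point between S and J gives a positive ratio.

Assign K = (0, 0), Y = (1, 0), T = (0, 1), G = (-3, 2) — the answer is frame-independent, so this choice is without loss of generality.
1. V is the midpoint of TK ⇒ V = (0, 1/2)
2. J is the midpoint of TV ⇒ J = (0, 3/4)
3. S lies on line YT with YS:ST = 5:2 ⇒ S = (2/7, 5/7)
4. U is the intersection of line GY and line SJ ⇒ U = (-2/3, 5/6)
U = S + t·(J−S) with t = 10/3, so SU:UJ = t:(1−t) = 10/3:-7/3

SU:UJ = -10/7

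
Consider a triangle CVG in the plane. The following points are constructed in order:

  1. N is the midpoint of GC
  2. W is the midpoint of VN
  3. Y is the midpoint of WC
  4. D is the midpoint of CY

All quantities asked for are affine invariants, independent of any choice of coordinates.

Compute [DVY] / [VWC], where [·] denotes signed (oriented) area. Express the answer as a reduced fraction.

Set C = (0, 0), V = (1, 0), G = (0, 1); any affine frame gives the same invariant.
1. N is the midpoint of GC ⇒ N = (0, 1/2)
2. W is the midpoint of VN ⇒ W = (1/2, 1/4)
3. Y is the midpoint of WC ⇒ Y = (1/4, 1/8)
4. D is the midpoint of CY ⇒ D = (1/8, 1/16)
2·[DVY] = 1/16, 2·[VWC] = 1/4
[DVY]:[VWC] = 1/16:1/4 = 1/4

[DVY]:[VWC] = 1/4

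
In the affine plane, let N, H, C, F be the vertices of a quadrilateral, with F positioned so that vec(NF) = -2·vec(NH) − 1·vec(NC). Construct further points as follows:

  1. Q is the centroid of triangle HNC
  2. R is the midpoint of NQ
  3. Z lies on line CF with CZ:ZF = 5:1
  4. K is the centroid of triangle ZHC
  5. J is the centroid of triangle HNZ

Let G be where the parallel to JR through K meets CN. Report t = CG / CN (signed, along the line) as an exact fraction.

t = 2/3

Work in coordinates with N = (0, 0), H = (1, 0), C = (0, 1), F = (-2, -1).
1. Q is the centroid of triangle HNC ⇒ Q = (1/3, 1/3)
2. R is the midpoint of NQ ⇒ R = (1/6, 1/6)
3. Z lies on line CF with CZ:ZF = 5:1 ⇒ Z = (-5/3, -2/3)
4. K is the centroid of triangle ZHC ⇒ K = (-2/9, 1/9)
5. J is the centroid of triangle HNZ ⇒ J = (-2/9, -2/9)
through K parallel to JR: direction (7/18, 7/18); meets CN at G = (0, 1/3)
G = C + t·(N−C) with t = 2/3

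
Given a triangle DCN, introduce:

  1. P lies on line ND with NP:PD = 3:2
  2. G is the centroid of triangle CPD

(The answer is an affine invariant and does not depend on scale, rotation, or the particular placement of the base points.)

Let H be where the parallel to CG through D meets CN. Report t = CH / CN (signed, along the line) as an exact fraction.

t = -1/4

Assign D = (0, 0), C = (1, 0), N = (0, 1) — the answer is frame-independent, so this choice is without loss of generality.
1. P lies on line ND with NP:PD = 3:2 ⇒ P = (0, 2/5)
2. G is the centroid of triangle CPD ⇒ G = (1/3, 2/15)
through D parallel to CG: direction (-2/3, 2/15); meets CN at H = (5/4, -1/4)
H = C + t·(N−C) with t = -1/4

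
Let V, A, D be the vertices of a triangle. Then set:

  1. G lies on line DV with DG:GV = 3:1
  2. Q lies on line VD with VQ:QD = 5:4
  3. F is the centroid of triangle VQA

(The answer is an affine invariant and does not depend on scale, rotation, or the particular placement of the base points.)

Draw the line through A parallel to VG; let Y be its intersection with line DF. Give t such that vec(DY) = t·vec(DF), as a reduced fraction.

t = 3

Assign V = (0, 0), A = (1, 0), D = (0, 1) — the answer is frame-independent, so this choice is without loss of generality.
1. G lies on line DV with DG:GV = 3:1 ⇒ G = (0, 1/4)
2. Q lies on line VD with VQ:QD = 5:4 ⇒ Q = (0, 5/9)
3. F is the centroid of triangle VQA ⇒ F = (1/3, 5/27)
through A parallel to VG: direction (0, 1/4); meets DF at Y = (1, -13/9)
Y = D + t·(F−D) with t = 3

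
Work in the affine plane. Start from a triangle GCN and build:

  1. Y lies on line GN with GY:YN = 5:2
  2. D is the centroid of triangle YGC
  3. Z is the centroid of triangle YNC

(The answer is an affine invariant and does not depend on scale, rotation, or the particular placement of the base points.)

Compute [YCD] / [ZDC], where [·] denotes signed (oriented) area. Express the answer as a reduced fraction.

[YCD]:[ZDC] = -15/14

Work in coordinates with G = (0, 0), C = (1, 0), N = (0, 1).
1. Y lies on line GN with GY:YN = 5:2 ⇒ Y = (0, 5/7)
2. D is the centroid of triangle YGC ⇒ D = (1/3, 5/21)
3. Z is the centroid of triangle YNC ⇒ Z = (1/3, 4/7)
2·[YCD] = -5/21, 2·[ZDC] = 2/9
[YCD]:[ZDC] = -5/21:2/9 = -15/14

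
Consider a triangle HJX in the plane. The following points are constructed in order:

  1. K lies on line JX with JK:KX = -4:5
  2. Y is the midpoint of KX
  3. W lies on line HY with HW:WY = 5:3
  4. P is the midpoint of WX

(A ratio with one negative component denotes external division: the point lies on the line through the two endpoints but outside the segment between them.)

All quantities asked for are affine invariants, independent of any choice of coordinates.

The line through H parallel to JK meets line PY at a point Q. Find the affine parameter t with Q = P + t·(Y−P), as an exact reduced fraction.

t = -13/3

Work in coordinates with H = (0, 0), J = (1, 0), X = (0, 1).
1. K lies on line JX with JK:KX = -4:5 ⇒ K = (5, -4)
2. Y is the midpoint of KX ⇒ Y = (5/2, -3/2)
3. W lies on line HY with HW:WY = 5:3 ⇒ W = (25/16, -15/16)
4. P is the midpoint of WX ⇒ P = (25/32, 1/32)
through H parallel to JK: direction (4, -4); meets PY at Q = (-20/3, 20/3)
Q = P + t·(Y−P) with t = -13/3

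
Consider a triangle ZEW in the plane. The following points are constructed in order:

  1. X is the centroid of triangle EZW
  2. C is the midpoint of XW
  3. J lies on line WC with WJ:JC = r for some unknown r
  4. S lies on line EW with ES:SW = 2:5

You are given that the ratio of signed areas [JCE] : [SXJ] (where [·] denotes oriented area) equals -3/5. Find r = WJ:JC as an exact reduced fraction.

r = 1/3

Work in coordinates with Z = (0, 0), E = (1, 0), W = (0, 1).
1. X is the centroid of triangle EZW ⇒ X = (1/3, 1/3)
2. C is the midpoint of XW ⇒ C = (1/6, 2/3)
3. With WJ:JC = r, write λ = r/(r+1) so J = W + λ·(C−W); J is affine-linear in λ
4. S lies on line EW with ES:SW = 2:5 ⇒ S = (5/7, 2/7)
Every point depending on J is an affine combination of J and λ-independent points, so each such coordinate is linear in λ; the λ² term in each signed area is a multiple of (C−W)×(C−W) = 0, so 2·[JCE] and 2·[SXJ] are each linear in λ. Evaluating at λ=0 and λ=1:
  2·[JCE] = -1/6·λ + 1/6,   2·[SXJ] = 5/42·λ − 5/21
So [JCE]:[SXJ] = (-1/6·λ + 1/6) / (5/42·λ − 5/21). Setting this equal to -3/5:
  -1/6·λ + 1/6 = -3/5·(5/42·λ − 5/21)  ⇒  λ = 1/4
Then r = λ/(1−λ) = (1/4)/(3/4) = 1/3. Check: with r = 1/3, J = (1/24, 11/12) and [JCE]:[SXJ] = -3/5 as required.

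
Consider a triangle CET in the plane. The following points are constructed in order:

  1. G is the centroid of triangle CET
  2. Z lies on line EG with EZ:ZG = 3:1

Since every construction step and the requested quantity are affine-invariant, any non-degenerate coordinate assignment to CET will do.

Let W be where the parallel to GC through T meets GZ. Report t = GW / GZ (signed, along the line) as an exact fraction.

Choose coordinates C = (0, 0), E = (1, 0), T = (0, 1).
1. G is the centroid of triangle CET ⇒ G = (1/3, 1/3)
2. Z lies on line EG with EZ:ZG = 3:1 ⇒ Z = (1/2, 1/4)
through T parallel to GC: direction (-1/3, -1/3); meets GZ at W = (-1/3, 2/3)
W = G + t·(Z−G) with t = -4

t = -4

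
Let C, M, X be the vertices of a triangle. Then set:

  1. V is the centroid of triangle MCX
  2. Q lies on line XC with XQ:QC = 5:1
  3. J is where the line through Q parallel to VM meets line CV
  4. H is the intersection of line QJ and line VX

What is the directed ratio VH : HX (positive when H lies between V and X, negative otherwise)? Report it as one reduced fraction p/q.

VH:HX = -2/5

Work in coordinates with C = (0, 0), M = (1, 0), X = (0, 1).
1. V is the centroid of triangle MCX ⇒ V = (1/3, 1/3)
2. Q lies on line XC with XQ:QC = 5:1 ⇒ Q = (0, 1/6)
3. J is where the line through Q parallel to VM meets line CV ⇒ J = (1/9, 1/9)
4. H is the intersection of line QJ and line VX ⇒ H = (5/9, -1/9)
H = V + t·(X−V) with t = -2/3, so VH:HX = t:(1−t) = -2/3:5/3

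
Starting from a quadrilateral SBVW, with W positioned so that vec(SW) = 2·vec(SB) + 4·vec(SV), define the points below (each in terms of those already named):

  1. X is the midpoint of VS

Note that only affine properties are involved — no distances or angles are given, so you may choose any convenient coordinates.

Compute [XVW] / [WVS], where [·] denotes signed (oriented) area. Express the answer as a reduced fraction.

Set S = (0, 0), B = (1, 0), V = (0, 1), W = (2, 4); any affine frame gives the same invariant.
1. X is the midpoint of VS ⇒ X = (0, 1/2)
2·[XVW] = -1, 2·[WVS] = 2
[XVW]:[WVS] = -1:2 = -1/2

[XVW]:[WVS] = -1/2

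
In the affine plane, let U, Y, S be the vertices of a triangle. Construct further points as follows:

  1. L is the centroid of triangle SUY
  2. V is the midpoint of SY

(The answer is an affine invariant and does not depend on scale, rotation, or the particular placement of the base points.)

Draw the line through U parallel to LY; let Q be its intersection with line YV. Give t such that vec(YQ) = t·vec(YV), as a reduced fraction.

Choose coordinates U = (0, 0), Y = (1, 0), S = (0, 1).
1. L is the centroid of triangle SUY ⇒ L = (1/3, 1/3)
2. V is the midpoint of SY ⇒ V = (1/2, 1/2)
through U parallel to LY: direction (2/3, -1/3); meets YV at Q = (2, -1)
Q = Y + t·(V−Y) with t = -2

t = -2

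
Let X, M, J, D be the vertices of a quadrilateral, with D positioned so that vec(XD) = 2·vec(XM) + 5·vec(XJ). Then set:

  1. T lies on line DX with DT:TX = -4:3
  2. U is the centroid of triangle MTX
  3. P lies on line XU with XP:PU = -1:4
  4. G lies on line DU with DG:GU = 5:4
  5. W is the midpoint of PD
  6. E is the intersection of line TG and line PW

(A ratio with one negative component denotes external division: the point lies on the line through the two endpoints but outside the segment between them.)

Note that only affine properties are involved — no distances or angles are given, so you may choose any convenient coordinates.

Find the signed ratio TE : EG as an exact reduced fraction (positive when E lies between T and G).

TE:EG = -9/5

Choose coordinates X = (0, 0), M = (1, 0), J = (0, 1), D = (2, 5).
1. T lies on line DX with DT:TX = -4:3 ⇒ T = (-6, -15)
2. U is the centroid of triangle MTX ⇒ U = (-5/3, -5)
3. P lies on line XU with XP:PU = -1:4 ⇒ P = (5/9, 5/3)
4. G lies on line DU with DG:GU = 5:4 ⇒ G = (-1/27, -5/9)
5. W is the midpoint of PD ⇒ W = (23/18, 10/3)
6. E is the intersection of line TG and line PW ⇒ E = (89/12, 35/2)
E = T + t·(G−T) with t = 9/4, so TE:EG = t:(1−t) = 9/4:-5/4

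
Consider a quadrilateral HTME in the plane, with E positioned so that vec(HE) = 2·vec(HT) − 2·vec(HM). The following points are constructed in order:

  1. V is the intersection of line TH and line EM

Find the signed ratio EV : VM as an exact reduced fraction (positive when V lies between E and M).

EV:VM = 2

Work in coordinates with H = (0, 0), T = (1, 0), M = (0, 1), E = (2, -2).
1. V is the intersection of line TH and line EM ⇒ V = (2/3, 0)
V = E + t·(M−E) with t = 2/3, so EV:VM = t:(1−t) = 2/3:1/3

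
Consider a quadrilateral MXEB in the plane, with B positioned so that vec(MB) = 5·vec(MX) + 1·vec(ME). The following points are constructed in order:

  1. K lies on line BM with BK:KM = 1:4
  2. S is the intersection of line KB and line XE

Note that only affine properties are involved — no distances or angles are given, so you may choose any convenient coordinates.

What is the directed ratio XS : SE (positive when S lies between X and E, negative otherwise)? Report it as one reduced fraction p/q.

XS:SE = 1/5

Assign M = (0, 0), X = (1, 0), E = (0, 1), B = (5, 1) — the answer is frame-independent, so this choice is without loss of generality.
1. K lies on line BM with BK:KM = 1:4 ⇒ K = (4, 4/5)
2. S is the intersection of line KB and line XE ⇒ S = (5/6, 1/6)
S = X + t·(E−X) with t = 1/6, so XS:SE = t:(1−t) = 1/6:5/6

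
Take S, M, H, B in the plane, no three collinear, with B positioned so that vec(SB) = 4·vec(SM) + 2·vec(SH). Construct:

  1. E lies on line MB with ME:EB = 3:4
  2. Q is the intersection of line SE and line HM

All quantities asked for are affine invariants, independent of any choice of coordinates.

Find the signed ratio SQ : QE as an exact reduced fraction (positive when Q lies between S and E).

Set S = (0, 0), M = (1, 0), H = (0, 1), B = (4, 2); any affine frame gives the same invariant.
1. E lies on line MB with ME:EB = 3:4 ⇒ E = (16/7, 6/7)
2. Q is the intersection of line SE and line HM ⇒ Q = (8/11, 3/11)
Q = S + t·(E−S) with t = 7/22, so SQ:QE = t:(1−t) = 7/22:15/22

SQ:QE = 7/15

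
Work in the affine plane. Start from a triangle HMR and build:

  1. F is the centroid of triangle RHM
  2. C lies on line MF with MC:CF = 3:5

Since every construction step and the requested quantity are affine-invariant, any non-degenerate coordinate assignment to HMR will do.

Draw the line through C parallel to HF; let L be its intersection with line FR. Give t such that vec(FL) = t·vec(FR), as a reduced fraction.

t = -5/8

Work in coordinates with H = (0, 0), M = (1, 0), R = (0, 1).
1. F is the centroid of triangle RHM ⇒ F = (1/3, 1/3)
2. C lies on line MF with MC:CF = 3:5 ⇒ C = (3/4, 1/8)
through C parallel to HF: direction (1/3, 1/3); meets FR at L = (13/24, -1/12)
L = F + t·(R−F) with t = -5/8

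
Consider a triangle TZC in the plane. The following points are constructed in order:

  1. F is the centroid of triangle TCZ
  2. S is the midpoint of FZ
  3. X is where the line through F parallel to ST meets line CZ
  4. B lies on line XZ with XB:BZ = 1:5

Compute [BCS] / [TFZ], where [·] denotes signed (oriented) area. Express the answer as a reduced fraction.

[BCS]:[TFZ] = -1/3

Set T = (0, 0), Z = (1, 0), C = (0, 1); any affine frame gives the same invariant.
1. F is the centroid of triangle TCZ ⇒ F = (1/3, 1/3)
2. S is the midpoint of FZ ⇒ S = (2/3, 1/6)
3. X is where the line through F parallel to ST meets line CZ ⇒ X = (3/5, 2/5)
4. B lies on line XZ with XB:BZ = 1:5 ⇒ B = (2/3, 1/3)
2·[BCS] = 1/9, 2·[TFZ] = -1/3
[BCS]:[TFZ] = 1/9:-1/3 = -1/3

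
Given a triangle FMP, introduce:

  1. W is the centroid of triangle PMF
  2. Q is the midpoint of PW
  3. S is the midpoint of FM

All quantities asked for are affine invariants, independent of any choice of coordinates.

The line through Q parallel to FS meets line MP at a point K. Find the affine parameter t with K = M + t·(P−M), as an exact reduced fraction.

Set F = (0, 0), M = (1, 0), P = (0, 1); any affine frame gives the same invariant.
1. W is the centroid of triangle PMF ⇒ W = (1/3, 1/3)
2. Q is the midpoint of PW ⇒ Q = (1/6, 2/3)
3. S is the midpoint of FM ⇒ S = (1/2, 0)
through Q parallel to FS: direction (1/2, 0); meets MP at K = (1/3, 2/3)
K = M + t·(P−M) with t = 2/3

t = 2/3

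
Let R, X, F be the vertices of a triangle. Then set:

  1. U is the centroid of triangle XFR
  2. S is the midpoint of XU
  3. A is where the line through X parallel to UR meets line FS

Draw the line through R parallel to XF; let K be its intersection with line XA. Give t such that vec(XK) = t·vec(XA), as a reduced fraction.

t = 9/2

Assign R = (0, 0), X = (1, 0), F = (0, 1) — the answer is frame-independent, so this choice is without loss of generality.
1. U is the centroid of triangle XFR ⇒ U = (1/3, 1/3)
2. S is the midpoint of XU ⇒ S = (2/3, 1/6)
3. A is where the line through X parallel to UR meets line FS ⇒ A = (8/9, -1/9)
through R parallel to XF: direction (-1, 1); meets XA at K = (1/2, -1/2)
K = X + t·(A−X) with t = 9/2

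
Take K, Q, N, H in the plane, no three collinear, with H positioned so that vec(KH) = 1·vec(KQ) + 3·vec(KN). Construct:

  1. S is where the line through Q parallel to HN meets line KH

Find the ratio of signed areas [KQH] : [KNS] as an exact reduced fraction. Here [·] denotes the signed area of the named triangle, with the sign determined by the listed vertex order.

[KQH]:[KNS] = 3/2

Work in coordinates with K = (0, 0), Q = (1, 0), N = (0, 1), H = (1, 3).
1. S is where the line through Q parallel to HN meets line KH ⇒ S = (-2, -6)
2·[KQH] = 3, 2·[KNS] = 2
[KQH]:[KNS] = 3:2 = 3/2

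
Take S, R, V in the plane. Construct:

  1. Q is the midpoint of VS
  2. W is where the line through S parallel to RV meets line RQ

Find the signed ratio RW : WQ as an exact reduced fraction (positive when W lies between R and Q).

RW:WQ = -2

Work in coordinates with S = (0, 0), R = (1, 0), V = (0, 1).
1. Q is the midpoint of VS ⇒ Q = (0, 1/2)
2. W is where the line through S parallel to RV meets line RQ ⇒ W = (-1, 1)
W = R + t·(Q−R) with t = 2, so RW:WQ = t:(1−t) = 2:-1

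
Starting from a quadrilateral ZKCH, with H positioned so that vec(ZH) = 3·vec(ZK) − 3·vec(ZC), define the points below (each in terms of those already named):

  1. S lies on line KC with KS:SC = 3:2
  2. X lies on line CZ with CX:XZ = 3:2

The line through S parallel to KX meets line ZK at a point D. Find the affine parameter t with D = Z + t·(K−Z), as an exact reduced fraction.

t = 19/10

Choose coordinates Z = (0, 0), K = (1, 0), C = (0, 1), H = (3, -3).
1. S lies on line KC with KS:SC = 3:2 ⇒ S = (2/5, 3/5)
2. X lies on line CZ with CX:XZ = 3:2 ⇒ X = (0, 2/5)
through S parallel to KX: direction (-1, 2/5); meets ZK at D = (19/10, 0)
D = Z + t·(K−Z) with t = 19/10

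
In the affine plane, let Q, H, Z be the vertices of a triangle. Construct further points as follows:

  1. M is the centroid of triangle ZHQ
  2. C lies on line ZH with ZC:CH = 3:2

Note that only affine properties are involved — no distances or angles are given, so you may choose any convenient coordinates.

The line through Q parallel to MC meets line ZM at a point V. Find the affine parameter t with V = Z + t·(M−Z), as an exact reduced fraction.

t = 4/3

Assign Q = (0, 0), H = (1, 0), Z = (0, 1) — the answer is frame-independent, so this choice is without loss of generality.
1. M is the centroid of triangle ZHQ ⇒ M = (1/3, 1/3)
2. C lies on line ZH with ZC:CH = 3:2 ⇒ C = (3/5, 2/5)
through Q parallel to MC: direction (4/15, 1/15); meets ZM at V = (4/9, 1/9)
V = Z + t·(M−Z) with t = 4/3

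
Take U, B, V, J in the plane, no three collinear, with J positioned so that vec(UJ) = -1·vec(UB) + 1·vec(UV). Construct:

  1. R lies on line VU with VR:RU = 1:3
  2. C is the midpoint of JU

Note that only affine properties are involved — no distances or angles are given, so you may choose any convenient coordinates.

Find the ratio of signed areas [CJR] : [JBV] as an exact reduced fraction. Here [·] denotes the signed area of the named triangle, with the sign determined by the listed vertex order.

[CJR]:[JBV] = -3/8

Assign U = (0, 0), B = (1, 0), V = (0, 1), J = (-1, 1) — the answer is frame-independent, so this choice is without loss of generality.
1. R lies on line VU with VR:RU = 1:3 ⇒ R = (0, 3/4)
2. C is the midpoint of JU ⇒ C = (-1/2, 1/2)
2·[CJR] = -3/8, 2·[JBV] = 1
[CJR]:[JBV] = -3/8:1 = -3/8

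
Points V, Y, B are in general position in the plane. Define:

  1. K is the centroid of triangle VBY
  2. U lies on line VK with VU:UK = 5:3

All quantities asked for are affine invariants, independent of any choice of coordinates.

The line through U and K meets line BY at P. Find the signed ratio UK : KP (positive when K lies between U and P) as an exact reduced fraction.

UK:KP = 3/4

Set V = (0, 0), Y = (1, 0), B = (0, 1); any affine frame gives the same invariant.
1. K is the centroid of triangle VBY ⇒ K = (1/3, 1/3)
2. U lies on line VK with VU:UK = 5:3 ⇒ U = (5/24, 5/24)
line UK meets BY at P = (1/2, 1/2)
K = U + t·(P−U) with t = 3/7, so UK:KP = 3/7:4/7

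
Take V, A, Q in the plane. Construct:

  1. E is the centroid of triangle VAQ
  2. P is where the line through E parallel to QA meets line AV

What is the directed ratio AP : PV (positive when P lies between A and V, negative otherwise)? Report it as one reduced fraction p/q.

AP:PV = 1/2

Choose coordinates V = (0, 0), A = (1, 0), Q = (0, 1).
1. E is the centroid of triangle VAQ ⇒ E = (1/3, 1/3)
2. P is where the line through E parallel to QA meets line AV ⇒ P = (2/3, 0)
P = A + t·(V−A) with t = 1/3, so AP:PV = t:(1−t) = 1/3:2/3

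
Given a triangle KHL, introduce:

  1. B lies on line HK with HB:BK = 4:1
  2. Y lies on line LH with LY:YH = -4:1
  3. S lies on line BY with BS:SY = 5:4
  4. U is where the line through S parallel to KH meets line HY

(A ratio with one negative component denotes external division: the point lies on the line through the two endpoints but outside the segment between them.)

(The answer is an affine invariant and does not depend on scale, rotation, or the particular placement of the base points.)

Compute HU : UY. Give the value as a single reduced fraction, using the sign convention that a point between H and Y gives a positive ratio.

Set K = (0, 0), H = (1, 0), L = (0, 1); any affine frame gives the same invariant.
1. B lies on line HK with HB:BK = 4:1 ⇒ B = (1/5, 0)
2. Y lies on line LH with LY:YH = -4:1 ⇒ Y = (4/3, -1/3)
3. S lies on line BY with BS:SY = 5:4 ⇒ S = (112/135, -5/27)
4. U is where the line through S parallel to KH meets line HY ⇒ U = (32/27, -5/27)
U = H + t·(Y−H) with t = 5/9, so HU:UY = t:(1−t) = 5/9:4/9

HU:UY = 5/4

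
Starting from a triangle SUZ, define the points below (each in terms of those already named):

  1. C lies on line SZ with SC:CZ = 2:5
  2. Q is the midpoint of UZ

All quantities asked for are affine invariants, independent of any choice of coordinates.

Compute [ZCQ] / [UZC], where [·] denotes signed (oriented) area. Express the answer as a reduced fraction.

[ZCQ]:[UZC] = 1/2

Assign S = (0, 0), U = (1, 0), Z = (0, 1) — the answer is frame-independent, so this choice is without loss of generality.
1. C lies on line SZ with SC:CZ = 2:5 ⇒ C = (0, 2/7)
2. Q is the midpoint of UZ ⇒ Q = (1/2, 1/2)
2·[ZCQ] = 5/14, 2·[UZC] = 5/7
[ZCQ]:[UZC] = 5/14:5/7 = 1/2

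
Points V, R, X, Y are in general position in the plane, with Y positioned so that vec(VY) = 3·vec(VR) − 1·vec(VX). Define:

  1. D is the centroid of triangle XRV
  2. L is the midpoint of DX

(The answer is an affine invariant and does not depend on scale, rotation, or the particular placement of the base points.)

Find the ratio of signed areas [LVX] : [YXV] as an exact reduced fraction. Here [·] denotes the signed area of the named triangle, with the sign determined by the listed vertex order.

Set V = (0, 0), R = (1, 0), X = (0, 1), Y = (3, -1); any affine frame gives the same invariant.
1. D is the centroid of triangle XRV ⇒ D = (1/3, 1/3)
2. L is the midpoint of DX ⇒ L = (1/6, 2/3)
2·[LVX] = -1/6, 2·[YXV] = 3
[LVX]:[YXV] = -1/6:3 = -1/18

[LVX]:[YXV] = -1/18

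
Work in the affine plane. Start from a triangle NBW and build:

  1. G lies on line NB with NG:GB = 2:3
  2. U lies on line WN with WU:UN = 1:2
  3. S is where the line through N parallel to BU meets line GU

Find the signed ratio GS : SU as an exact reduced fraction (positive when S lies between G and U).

Set N = (0, 0), B = (1, 0), W = (0, 1); any affine frame gives the same invariant.
1. G lies on line NB with NG:GB = 2:3 ⇒ G = (2/5, 0)
2. U lies on line WN with WU:UN = 1:2 ⇒ U = (0, 2/3)
3. S is where the line through N parallel to BU meets line GU ⇒ S = (2/3, -4/9)
S = G + t·(U−G) with t = -2/3, so GS:SU = t:(1−t) = -2/3:5/3

GS:SU = -2/5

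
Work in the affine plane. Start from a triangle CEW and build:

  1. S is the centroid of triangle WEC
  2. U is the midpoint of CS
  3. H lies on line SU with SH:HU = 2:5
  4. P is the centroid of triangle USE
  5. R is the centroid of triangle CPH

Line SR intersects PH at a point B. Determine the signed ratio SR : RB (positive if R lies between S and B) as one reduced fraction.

SR:RB = -3/2

Assign C = (0, 0), E = (1, 0), W = (0, 1) — the answer is frame-independent, so this choice is without loss of generality.
1. S is the centroid of triangle WEC ⇒ S = (1/3, 1/3)
2. U is the midpoint of CS ⇒ U = (1/6, 1/6)
3. H lies on line SU with SH:HU = 2:5 ⇒ H = (2/7, 2/7)
4. P is the centroid of triangle USE ⇒ P = (1/2, 1/6)
5. R is the centroid of triangle CPH ⇒ R = (11/42, 19/126)
line SR meets PH at B = (13/42, 103/378)
R = S + t·(B−S) with t = 3, so SR:RB = 3:-2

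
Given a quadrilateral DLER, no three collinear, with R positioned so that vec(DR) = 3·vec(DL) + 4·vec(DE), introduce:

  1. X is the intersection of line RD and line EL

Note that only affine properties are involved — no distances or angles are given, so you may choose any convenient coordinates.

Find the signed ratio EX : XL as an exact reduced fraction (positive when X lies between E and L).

Assign D = (0, 0), L = (1, 0), E = (0, 1), R = (3, 4) — the answer is frame-independent, so this choice is without loss of generality.
1. X is the intersection of line RD and line EL ⇒ X = (3/7, 4/7)
X = E + t·(L−E) with t = 3/7, so EX:XL = t:(1−t) = 3/7:4/7

EX:XL = 3/4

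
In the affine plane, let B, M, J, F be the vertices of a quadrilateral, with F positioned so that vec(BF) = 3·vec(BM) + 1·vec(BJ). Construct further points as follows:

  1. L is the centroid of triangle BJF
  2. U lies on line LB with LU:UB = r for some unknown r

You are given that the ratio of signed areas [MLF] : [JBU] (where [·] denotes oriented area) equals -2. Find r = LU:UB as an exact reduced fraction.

Set B = (0, 0), M = (1, 0), J = (0, 1), F = (3, 1); any affine frame gives the same invariant.
1. L is the centroid of triangle BJF ⇒ L = (1, 2/3)
2. With LU:UB = r, write λ = r/(r+1) so U = L + λ·(B−L); U is affine-linear in λ
Every point depending on U is an affine combination of U and λ-independent points, so each such coordinate is linear in λ; the λ² term in each signed area is a multiple of (B−L)×(B−L) = 0, so 2·[MLF] and 2·[JBU] are each linear in λ. Evaluating at λ=0 and λ=1:
  2·[MLF] = -4/3,   2·[JBU] = −λ + 1
So [MLF]:[JBU] = (-4/3) / (−λ + 1). Setting this equal to -2:
  -4/3 = -2·(−λ + 1)  ⇒  λ = 1/3
Then r = λ/(1−λ) = (1/3)/(2/3) = 1/2. Check: with r = 1/2, U = (2/3, 4/9) and [MLF]:[JBU] = -2 as required.

r = 1/2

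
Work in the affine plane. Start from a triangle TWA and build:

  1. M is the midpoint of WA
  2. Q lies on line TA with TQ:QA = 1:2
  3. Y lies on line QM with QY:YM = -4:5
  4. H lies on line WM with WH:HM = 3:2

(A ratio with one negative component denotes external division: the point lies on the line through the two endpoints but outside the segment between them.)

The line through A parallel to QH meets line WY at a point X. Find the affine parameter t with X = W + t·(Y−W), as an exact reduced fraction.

t = -2

Set T = (0, 0), W = (1, 0), A = (0, 1); any affine frame gives the same invariant.
1. M is the midpoint of WA ⇒ M = (1/2, 1/2)
2. Q lies on line TA with TQ:QA = 1:2 ⇒ Q = (0, 1/3)
3. Y lies on line QM with QY:YM = -4:5 ⇒ Y = (-2, -1/3)
4. H lies on line WM with WH:HM = 3:2 ⇒ H = (7/10, 3/10)
through A parallel to QH: direction (7/10, -1/30); meets WY at X = (7, 2/3)
X = W + t·(Y−W) with t = -2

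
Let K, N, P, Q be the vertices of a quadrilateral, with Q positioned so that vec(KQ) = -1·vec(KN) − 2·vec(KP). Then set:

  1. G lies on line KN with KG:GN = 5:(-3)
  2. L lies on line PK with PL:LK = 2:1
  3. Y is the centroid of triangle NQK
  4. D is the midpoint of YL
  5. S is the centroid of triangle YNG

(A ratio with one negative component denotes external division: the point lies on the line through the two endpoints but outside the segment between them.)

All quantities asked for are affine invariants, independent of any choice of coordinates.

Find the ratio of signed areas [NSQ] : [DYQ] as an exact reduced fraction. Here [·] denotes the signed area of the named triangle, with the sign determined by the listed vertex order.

Choose coordinates K = (0, 0), N = (1, 0), P = (0, 1), Q = (-1, -2).
1. G lies on line KN with KG:GN = 5:(-3) ⇒ G = (5/2, 0)
2. L lies on line PK with PL:LK = 2:1 ⇒ L = (0, 1/3)
3. Y is the centroid of triangle NQK ⇒ Y = (0, -2/3)
4. D is the midpoint of YL ⇒ D = (0, -1/6)
5. S is the centroid of triangle YNG ⇒ S = (7/6, -2/9)
2·[NSQ] = -7/9, 2·[DYQ] = -1/2
[NSQ]:[DYQ] = -7/9:-1/2 = 14/9

[NSQ]:[DYQ] = 14/9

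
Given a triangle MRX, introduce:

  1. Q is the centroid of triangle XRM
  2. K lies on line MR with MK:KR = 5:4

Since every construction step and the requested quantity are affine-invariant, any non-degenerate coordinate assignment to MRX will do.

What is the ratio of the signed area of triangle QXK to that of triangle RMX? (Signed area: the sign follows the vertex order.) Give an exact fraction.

[QXK]:[RMX] = 1/27

Work in coordinates with M = (0, 0), R = (1, 0), X = (0, 1).
1. Q is the centroid of triangle XRM ⇒ Q = (1/3, 1/3)
2. K lies on line MR with MK:KR = 5:4 ⇒ K = (5/9, 0)
2·[QXK] = -1/27, 2·[RMX] = -1
[QXK]:[RMX] = -1/27:-1 = 1/27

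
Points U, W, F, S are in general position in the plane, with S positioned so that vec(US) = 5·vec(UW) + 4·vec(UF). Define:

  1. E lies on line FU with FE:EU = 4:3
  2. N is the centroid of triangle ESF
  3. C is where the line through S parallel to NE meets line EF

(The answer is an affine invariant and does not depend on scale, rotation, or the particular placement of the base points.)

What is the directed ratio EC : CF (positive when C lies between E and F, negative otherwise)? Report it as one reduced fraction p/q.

Work in coordinates with U = (0, 0), W = (1, 0), F = (0, 1), S = (5, 4).
1. E lies on line FU with FE:EU = 4:3 ⇒ E = (0, 3/7)
2. N is the centroid of triangle ESF ⇒ N = (5/3, 38/21)
3. C is where the line through S parallel to NE meets line EF ⇒ C = (0, -1/7)
C = E + t·(F−E) with t = -1, so EC:CF = t:(1−t) = -1:2

EC:CF = -1/2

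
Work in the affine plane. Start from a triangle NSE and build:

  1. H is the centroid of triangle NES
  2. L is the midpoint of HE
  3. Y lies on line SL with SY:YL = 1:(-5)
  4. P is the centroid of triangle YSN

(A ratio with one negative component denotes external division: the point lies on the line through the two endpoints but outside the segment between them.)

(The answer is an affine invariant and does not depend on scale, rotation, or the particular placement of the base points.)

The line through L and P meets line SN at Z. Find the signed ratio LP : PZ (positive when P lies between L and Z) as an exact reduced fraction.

Work in coordinates with N = (0, 0), S = (1, 0), E = (0, 1).
1. H is the centroid of triangle NES ⇒ H = (1/3, 1/3)
2. L is the midpoint of HE ⇒ L = (1/6, 2/3)
3. Y lies on line SL with SY:YL = 1:(-5) ⇒ Y = (29/24, -1/6)
4. P is the centroid of triangle YSN ⇒ P = (53/72, -1/18)
line LP meets SN at Z = (9/13, 0)
P = L + t·(Z−L) with t = 13/12, so LP:PZ = 13/12:-1/12

LP:PZ = -13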